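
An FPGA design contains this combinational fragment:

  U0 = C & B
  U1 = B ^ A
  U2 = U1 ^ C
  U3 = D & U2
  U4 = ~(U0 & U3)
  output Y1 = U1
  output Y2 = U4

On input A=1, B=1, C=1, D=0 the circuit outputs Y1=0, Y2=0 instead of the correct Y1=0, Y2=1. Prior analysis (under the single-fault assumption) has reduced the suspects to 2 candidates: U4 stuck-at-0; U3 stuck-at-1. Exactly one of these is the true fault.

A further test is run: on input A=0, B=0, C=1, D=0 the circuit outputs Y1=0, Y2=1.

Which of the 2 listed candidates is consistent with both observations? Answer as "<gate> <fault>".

Evaluate each candidate on input A=0, B=0, C=1, D=0:
  U4 stuck-at-0: U0=0, U1=0, U2=1, U3=0, U4=0 [stuck-at-0] → Y1=0, Y2=0 — eliminated
  U3 stuck-at-1: U0=0, U1=0, U2=1, U3=1 [stuck-at-1], U4=1 → Y1=0, Y2=1 — matches
Only U3 stuck-at-1 reproduces the observed Y1=0, Y2=1.

U3 stuck-at-1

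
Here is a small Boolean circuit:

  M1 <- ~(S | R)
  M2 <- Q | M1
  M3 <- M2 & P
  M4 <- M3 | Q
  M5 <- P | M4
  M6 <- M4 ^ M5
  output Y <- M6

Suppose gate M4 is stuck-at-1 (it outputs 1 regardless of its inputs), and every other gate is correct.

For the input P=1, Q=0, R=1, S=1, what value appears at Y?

Propagate with M4 forced: M1=0, M2=0, M3=0, M4=1 [stuck-at-1], M5=1, M6=0.
So Y = 0. (Without the fault it would be 1.)

0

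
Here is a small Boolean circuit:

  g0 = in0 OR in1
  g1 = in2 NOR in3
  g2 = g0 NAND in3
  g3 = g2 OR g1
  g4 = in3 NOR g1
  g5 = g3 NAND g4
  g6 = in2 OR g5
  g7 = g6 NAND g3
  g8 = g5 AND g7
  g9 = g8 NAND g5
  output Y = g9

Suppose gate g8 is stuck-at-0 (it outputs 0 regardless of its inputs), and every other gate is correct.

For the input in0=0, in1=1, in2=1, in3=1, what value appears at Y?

Propagate with g8 forced: g0=1, g1=0, g2=0, g3=0, g4=0, g5=1, g6=1, g7=1, g8=0 [stuck-at-0], g9=1.
So Y = 1. (Without the fault it would be 0.)

1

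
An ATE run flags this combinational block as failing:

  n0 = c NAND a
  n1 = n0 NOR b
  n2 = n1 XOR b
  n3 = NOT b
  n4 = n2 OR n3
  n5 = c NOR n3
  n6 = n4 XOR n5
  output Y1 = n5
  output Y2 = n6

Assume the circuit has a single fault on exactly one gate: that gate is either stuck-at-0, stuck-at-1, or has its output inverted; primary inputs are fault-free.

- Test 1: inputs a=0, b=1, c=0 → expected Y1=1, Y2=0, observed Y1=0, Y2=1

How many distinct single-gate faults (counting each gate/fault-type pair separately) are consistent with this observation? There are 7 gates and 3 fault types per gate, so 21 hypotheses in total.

Fault-free: n0=1, n1=0, n2=1, n3=0, n4=1, n5=1, n6=0 → Y1=1, Y2=0. Observed Y1=0, Y2=1.
  n0: none of the 3 fault types match ✗
  n1: none of the 3 fault types match ✗
  n2: none of the 3 fault types match ✗
  n3: stuck-at-1, inverted output ✓; others ✗
  n4: none of the 3 fault types match ✗
  n5: stuck-at-0, inverted output ✓; others ✗
  n6: none of the 3 fault types match ✗
Consistent faults: {n3 stuck-at-1, n3 inverted output, n5 stuck-at-0, n5 inverted output} — 4 in all.

4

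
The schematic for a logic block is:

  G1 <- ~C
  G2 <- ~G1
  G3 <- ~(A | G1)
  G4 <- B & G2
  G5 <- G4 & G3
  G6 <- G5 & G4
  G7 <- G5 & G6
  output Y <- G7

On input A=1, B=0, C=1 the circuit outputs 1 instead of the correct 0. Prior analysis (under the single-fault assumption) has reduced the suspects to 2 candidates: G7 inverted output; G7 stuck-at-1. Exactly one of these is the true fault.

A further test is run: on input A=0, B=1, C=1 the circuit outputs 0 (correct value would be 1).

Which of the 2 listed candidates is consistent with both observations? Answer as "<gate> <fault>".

Evaluate each candidate on input A=0, B=1, C=1:
  G7 inverted output: G1=0, G2=1, G3=1, G4=1, G5=1, G6=1, G7=0 [inverted output] → 0 — matches
  G7 stuck-at-1: G1=0, G2=1, G3=1, G4=1, G5=1, G6=1, G7=1 [stuck-at-1] → 1 — eliminated
Only G7 inverted output reproduces the observed 0.

G7 inverted output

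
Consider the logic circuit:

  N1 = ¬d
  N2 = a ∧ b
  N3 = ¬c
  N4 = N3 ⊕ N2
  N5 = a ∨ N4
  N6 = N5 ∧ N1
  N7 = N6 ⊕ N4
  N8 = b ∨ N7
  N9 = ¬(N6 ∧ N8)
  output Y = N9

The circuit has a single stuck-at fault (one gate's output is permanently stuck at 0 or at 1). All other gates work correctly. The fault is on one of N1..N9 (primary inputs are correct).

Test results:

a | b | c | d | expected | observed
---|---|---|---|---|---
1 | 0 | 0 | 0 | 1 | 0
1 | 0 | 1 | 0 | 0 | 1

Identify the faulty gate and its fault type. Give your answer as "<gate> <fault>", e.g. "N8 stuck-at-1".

N2 stuck-at-1

Fault-free values for test 1 (a=1, b=0, c=0, d=0): N1=1, N2=0, N3=1, N4=1, N5=1, N6=1, N7=0, N8=0, N9=1, giving Y=1. Observed 0.
Test 1: faults giving observed 0 are {N2 stuck-at-1, N3 stuck-at-0, N4 stuck-at-0, N7 stuck-at-1, N8 stuck-at-1, N9 stuck-at-0}.
Test 2 (a=1, b=0, c=1, d=0): fault-free N1=1, N2=0, N3=0, N4=0, N5=1, N6=1, N7=1, N8=1, N9=0 → 0; observed 1. Eliminates N3 stuck-at-0, N4 stuck-at-0, N7 stuck-at-1, N8 stuck-at-1, N9 stuck-at-0.
Only N2 stuck-at-1 is consistent with every test.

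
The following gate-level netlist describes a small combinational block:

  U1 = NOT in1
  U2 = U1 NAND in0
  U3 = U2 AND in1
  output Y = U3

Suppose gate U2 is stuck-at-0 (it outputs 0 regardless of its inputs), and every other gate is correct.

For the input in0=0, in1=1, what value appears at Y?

0

Propagate with U2 forced: U1=0, U2=0 [stuck-at-0], U3=0.
So Y = 0. (Without the fault it would be 1.)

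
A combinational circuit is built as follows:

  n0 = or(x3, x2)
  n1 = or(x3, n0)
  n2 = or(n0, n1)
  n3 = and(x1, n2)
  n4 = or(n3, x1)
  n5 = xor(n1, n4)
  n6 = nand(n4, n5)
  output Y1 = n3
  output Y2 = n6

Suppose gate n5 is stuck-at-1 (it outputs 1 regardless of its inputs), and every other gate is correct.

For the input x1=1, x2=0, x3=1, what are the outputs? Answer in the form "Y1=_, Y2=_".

Y1=1, Y2=0

Propagate with n5 forced: n0=1, n1=1, n2=1, n3=1, n4=1, n5=1 [stuck-at-1], n6=0.
So the outputs are Y1=1, Y2=0. (Without the fault they would be Y1=1, Y2=1.)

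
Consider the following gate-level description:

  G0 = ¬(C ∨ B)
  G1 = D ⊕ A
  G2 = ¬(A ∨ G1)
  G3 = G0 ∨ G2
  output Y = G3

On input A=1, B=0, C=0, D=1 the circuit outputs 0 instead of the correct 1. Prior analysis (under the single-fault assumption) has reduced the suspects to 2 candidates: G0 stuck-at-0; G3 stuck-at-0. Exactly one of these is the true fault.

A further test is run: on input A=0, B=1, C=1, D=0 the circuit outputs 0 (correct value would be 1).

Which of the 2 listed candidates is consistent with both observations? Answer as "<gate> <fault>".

Evaluate each candidate on input A=0, B=1, C=1, D=0:
  G0 stuck-at-0: G0=0 [stuck-at-0], G1=0, G2=1, G3=1 → 1 — eliminated
  G3 stuck-at-0: G0=0, G1=0, G2=1, G3=0 [stuck-at-0] → 0 — matches
Only G3 stuck-at-0 reproduces the observed 0.

G3 stuck-at-0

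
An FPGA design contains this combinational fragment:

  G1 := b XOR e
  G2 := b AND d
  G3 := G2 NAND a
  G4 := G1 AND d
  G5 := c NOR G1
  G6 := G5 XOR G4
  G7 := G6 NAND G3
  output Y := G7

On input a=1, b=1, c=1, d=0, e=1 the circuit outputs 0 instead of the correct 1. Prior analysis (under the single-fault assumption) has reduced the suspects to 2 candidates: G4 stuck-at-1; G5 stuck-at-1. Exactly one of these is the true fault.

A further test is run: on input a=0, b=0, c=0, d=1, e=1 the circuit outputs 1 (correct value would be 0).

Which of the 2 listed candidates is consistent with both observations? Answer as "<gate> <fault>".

G5 stuck-at-1

Evaluate each candidate on input a=0, b=0, c=0, d=1, e=1:
  G4 stuck-at-1: G1=1, G2=0, G3=1, G4=1 [stuck-at-1], G5=0, G6=1, G7=0 → 0 — eliminated
  G5 stuck-at-1: G1=1, G2=0, G3=1, G4=1, G5=1 [stuck-at-1], G6=0, G7=1 → 1 — matches
Only G5 stuck-at-1 reproduces the observed 1.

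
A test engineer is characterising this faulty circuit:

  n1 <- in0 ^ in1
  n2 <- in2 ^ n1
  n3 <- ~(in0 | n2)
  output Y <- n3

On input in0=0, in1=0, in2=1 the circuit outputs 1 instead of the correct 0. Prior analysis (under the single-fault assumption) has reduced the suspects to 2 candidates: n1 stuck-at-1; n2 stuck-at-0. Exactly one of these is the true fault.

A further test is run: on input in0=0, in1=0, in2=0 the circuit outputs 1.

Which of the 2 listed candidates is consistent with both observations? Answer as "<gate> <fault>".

Evaluate each candidate on input in0=0, in1=0, in2=0:
  n1 stuck-at-1: n1=1 [stuck-at-1], n2=1, n3=0 → 0 — eliminated
  n2 stuck-at-0: n1=0, n2=0 [stuck-at-0], n3=1 → 1 — matches
Only n2 stuck-at-0 reproduces the observed 1.

n2 stuck-at-0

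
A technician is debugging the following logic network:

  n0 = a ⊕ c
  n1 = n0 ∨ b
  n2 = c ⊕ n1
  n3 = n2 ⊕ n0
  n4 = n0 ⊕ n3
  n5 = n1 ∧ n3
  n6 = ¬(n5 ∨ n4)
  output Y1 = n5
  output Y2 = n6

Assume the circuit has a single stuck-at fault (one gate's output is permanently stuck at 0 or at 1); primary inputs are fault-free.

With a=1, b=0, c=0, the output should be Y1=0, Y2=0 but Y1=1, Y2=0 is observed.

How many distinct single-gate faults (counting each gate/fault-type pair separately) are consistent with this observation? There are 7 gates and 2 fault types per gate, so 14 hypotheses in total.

Fault-free: n0=1, n1=1, n2=1, n3=0, n4=1, n5=0, n6=0 → Y1=0, Y2=0. Observed Y1=1, Y2=0.
  n0 stuck-at-0: output Y1=0, Y2=1 ✗
  n0 stuck-at-1: output Y1=0, Y2=0 ✗
  n1 stuck-at-0: output Y1=0, Y2=1 ✗
  n1 stuck-at-1: output Y1=0, Y2=0 ✗
  n2 stuck-at-0: output Y1=1, Y2=0 ✓
  n2 stuck-at-1: output Y1=0, Y2=0 ✗
  n3 stuck-at-0: output Y1=0, Y2=0 ✗
  n3 stuck-at-1: output Y1=1, Y2=0 ✓
  n4 stuck-at-0: output Y1=0, Y2=1 ✗
  n4 stuck-at-1: output Y1=0, Y2=0 ✗
  n5 stuck-at-0: output Y1=0, Y2=0 ✗
  n5 stuck-at-1: output Y1=1, Y2=0 ✓
  n6 stuck-at-0: output Y1=0, Y2=0 ✗
  n6 stuck-at-1: output Y1=0, Y2=1 ✗
Consistent faults: {n2 stuck-at-0, n3 stuck-at-1, n5 stuck-at-1} — 3 in all.

3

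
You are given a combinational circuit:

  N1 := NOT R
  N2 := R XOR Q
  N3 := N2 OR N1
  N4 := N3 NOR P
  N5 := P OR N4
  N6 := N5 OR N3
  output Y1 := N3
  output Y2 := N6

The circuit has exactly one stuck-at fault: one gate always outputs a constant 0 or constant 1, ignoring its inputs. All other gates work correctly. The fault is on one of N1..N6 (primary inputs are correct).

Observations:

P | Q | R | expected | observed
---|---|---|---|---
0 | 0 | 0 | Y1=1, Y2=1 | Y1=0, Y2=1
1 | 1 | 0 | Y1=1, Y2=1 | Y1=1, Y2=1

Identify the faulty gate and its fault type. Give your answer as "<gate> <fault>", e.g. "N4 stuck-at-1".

N1 stuck-at-0

Fault-free values for test 1 (P=0, Q=0, R=0): N1=1, N2=0, N3=1, N4=0, N5=0, N6=1, giving Y1=1, Y2=1. Observed Y1=0, Y2=1.
Test 1: faults giving observed Y1=0, Y2=1 are {N1 stuck-at-0, N3 stuck-at-0}.
Test 2 (P=1, Q=1, R=0): fault-free N1=1, N2=1, N3=1, N4=0, N5=1, N6=1 → Y1=1, Y2=1; observed Y1=1, Y2=1. Eliminates N3 stuck-at-0.
Only N1 stuck-at-0 is consistent with every test.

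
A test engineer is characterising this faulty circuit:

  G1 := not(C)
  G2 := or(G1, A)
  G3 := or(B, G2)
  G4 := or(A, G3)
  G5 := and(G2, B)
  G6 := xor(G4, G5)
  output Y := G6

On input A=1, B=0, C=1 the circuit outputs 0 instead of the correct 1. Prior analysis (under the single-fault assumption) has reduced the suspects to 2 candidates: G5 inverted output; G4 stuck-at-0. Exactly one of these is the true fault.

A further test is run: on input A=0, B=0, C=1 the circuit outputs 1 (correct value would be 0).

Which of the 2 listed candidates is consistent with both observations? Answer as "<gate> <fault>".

Evaluate each candidate on input A=0, B=0, C=1:
  G5 inverted output: G1=0, G2=0, G3=0, G4=0, G5=1 [inverted output], G6=1 → 1 — matches
  G4 stuck-at-0: G1=0, G2=0, G3=0, G4=0 [stuck-at-0], G5=0, G6=0 → 0 — eliminated
Only G5 inverted output reproduces the observed 1.

G5 inverted output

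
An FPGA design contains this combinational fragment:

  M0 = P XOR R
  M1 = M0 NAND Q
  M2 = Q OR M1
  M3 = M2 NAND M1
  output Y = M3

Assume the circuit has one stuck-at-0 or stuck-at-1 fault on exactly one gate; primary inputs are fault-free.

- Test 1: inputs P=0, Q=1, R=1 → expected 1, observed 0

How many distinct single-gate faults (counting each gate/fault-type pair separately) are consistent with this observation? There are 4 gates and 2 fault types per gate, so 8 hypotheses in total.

3

Fault-free: M0=1, M1=0, M2=1, M3=1 → 1. Observed 0.
  M0 stuck-at-0: output 0 ✓
  M0 stuck-at-1: output 1 ✗
  M1 stuck-at-0: output 1 ✗
  M1 stuck-at-1: output 0 ✓
  M2 stuck-at-0: output 1 ✗
  M2 stuck-at-1: output 1 ✗
  M3 stuck-at-0: output 0 ✓
  M3 stuck-at-1: output 1 ✗
Consistent faults: {M0 stuck-at-0, M1 stuck-at-1, M3 stuck-at-0} — 3 in all.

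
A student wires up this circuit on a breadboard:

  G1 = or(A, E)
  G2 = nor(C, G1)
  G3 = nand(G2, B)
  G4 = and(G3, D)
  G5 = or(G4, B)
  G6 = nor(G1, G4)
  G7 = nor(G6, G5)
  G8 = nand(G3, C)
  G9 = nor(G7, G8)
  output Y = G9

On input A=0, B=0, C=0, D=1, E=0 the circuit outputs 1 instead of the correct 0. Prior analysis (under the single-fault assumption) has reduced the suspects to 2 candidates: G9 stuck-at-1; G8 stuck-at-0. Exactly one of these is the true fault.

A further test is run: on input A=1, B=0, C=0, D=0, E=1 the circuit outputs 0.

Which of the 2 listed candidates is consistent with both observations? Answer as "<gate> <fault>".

Evaluate each candidate on input A=1, B=0, C=0, D=0, E=1:
  G9 stuck-at-1: G1=1, G2=0, G3=1, G4=0, G5=0, G6=0, G7=1, G8=1, G9=1 [stuck-at-1] → 1 — eliminated
  G8 stuck-at-0: G1=1, G2=0, G3=1, G4=0, G5=0, G6=0, G7=1, G8=0 [stuck-at-0], G9=0 → 0 — matches
Only G8 stuck-at-0 reproduces the observed 0.

G8 stuck-at-0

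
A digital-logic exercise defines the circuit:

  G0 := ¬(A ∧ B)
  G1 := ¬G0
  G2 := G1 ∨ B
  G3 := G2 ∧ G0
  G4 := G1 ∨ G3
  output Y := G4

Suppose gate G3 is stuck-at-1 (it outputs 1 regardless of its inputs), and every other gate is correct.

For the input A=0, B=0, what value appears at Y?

1

Propagate with G3 forced: G0=1, G1=0, G2=0, G3=1 [stuck-at-1], G4=1.
So Y = 1. (Without the fault it would be 0.)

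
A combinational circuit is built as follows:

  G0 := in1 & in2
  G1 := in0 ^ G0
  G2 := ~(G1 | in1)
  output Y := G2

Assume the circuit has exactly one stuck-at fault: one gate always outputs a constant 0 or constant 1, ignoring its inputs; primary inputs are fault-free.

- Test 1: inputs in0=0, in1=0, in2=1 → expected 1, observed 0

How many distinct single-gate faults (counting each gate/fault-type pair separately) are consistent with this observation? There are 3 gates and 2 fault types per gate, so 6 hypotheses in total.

Fault-free: G0=0, G1=0, G2=1 → 1. Observed 0.
  G0 stuck-at-0: output 1 ✗
  G0 stuck-at-1: output 0 ✓
  G1 stuck-at-0: output 1 ✗
  G1 stuck-at-1: output 0 ✓
  G2 stuck-at-0: output 0 ✓
  G2 stuck-at-1: output 1 ✗
Consistent faults: {G0 stuck-at-1, G1 stuck-at-1, G2 stuck-at-0} — 3 in all.

3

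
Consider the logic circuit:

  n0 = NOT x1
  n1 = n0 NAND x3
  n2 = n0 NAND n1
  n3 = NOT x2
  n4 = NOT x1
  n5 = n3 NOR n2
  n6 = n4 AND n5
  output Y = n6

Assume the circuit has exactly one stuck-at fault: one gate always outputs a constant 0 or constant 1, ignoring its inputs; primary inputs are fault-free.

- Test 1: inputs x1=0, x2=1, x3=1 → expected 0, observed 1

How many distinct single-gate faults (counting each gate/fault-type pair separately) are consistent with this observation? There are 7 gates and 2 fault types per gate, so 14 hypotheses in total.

4

Fault-free: n0=1, n1=0, n2=1, n3=0, n4=1, n5=0, n6=0 → 0. Observed 1.
  n0 stuck-at-0: output 0 ✗
  n0 stuck-at-1: output 0 ✗
  n1 stuck-at-0: output 0 ✗
  n1 stuck-at-1: output 1 ✓
  n2 stuck-at-0: output 1 ✓
  n2 stuck-at-1: output 0 ✗
  n3 stuck-at-0: output 0 ✗
  n3 stuck-at-1: output 0 ✗
  n4 stuck-at-0: output 0 ✗
  n4 stuck-at-1: output 0 ✗
  n5 stuck-at-0: output 0 ✗
  n5 stuck-at-1: output 1 ✓
  n6 stuck-at-0: output 0 ✗
  n6 stuck-at-1: output 1 ✓
Consistent faults: {n1 stuck-at-1, n2 stuck-at-0, n5 stuck-at-1, n6 stuck-at-1} — 4 in all.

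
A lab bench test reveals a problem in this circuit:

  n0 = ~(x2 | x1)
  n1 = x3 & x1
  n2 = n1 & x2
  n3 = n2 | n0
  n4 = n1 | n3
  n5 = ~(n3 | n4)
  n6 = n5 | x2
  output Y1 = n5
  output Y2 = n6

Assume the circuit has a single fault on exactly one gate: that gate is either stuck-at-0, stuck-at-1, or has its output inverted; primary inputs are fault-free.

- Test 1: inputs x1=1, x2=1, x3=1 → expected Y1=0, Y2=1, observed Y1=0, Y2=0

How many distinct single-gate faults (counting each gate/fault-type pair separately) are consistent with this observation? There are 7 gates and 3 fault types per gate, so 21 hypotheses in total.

2

Fault-free: n0=0, n1=1, n2=1, n3=1, n4=1, n5=0, n6=1 → Y1=0, Y2=1. Observed Y1=0, Y2=0.
  n0: none of the 3 fault types match ✗
  n1: none of the 3 fault types match ✗
  n2: none of the 3 fault types match ✗
  n3: none of the 3 fault types match ✗
  n4: none of the 3 fault types match ✗
  n5: none of the 3 fault types match ✗
  n6: stuck-at-0, inverted output ✓; others ✗
Consistent faults: {n6 stuck-at-0, n6 inverted output} — 2 in all.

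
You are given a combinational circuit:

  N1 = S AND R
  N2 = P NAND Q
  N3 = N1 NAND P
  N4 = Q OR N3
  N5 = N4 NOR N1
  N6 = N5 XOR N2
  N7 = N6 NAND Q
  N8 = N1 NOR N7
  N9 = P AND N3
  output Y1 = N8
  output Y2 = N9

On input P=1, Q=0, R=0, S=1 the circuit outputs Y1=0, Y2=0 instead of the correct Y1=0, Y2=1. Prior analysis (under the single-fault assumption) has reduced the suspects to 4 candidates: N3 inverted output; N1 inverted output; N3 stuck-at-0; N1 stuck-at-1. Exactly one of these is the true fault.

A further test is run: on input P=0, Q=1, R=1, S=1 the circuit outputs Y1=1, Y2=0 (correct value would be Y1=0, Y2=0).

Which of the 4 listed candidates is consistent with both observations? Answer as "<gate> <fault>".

N1 inverted output

Evaluate each candidate on input P=0, Q=1, R=1, S=1:
  N3 inverted output: N1=1, N2=1, N3=0 [inverted output], N4=1, N5=0, N6=1, N7=0, N8=0, N9=0 → Y1=0, Y2=0 — eliminated
  N1 inverted output: N1=0 [inverted output], N2=1, N3=1, N4=1, N5=0, N6=1, N7=0, N8=1, N9=0 → Y1=1, Y2=0 — matches
  N3 stuck-at-0: N1=1, N2=1, N3=0 [stuck-at-0], N4=1, N5=0, N6=1, N7=0, N8=0, N9=0 → Y1=0, Y2=0 — eliminated
  N1 stuck-at-1: N1=1 [stuck-at-1], N2=1, N3=1, N4=1, N5=0, N6=1, N7=0, N8=0, N9=0 → Y1=0, Y2=0 — eliminated
Only N1 inverted output reproduces the observed Y1=1, Y2=0.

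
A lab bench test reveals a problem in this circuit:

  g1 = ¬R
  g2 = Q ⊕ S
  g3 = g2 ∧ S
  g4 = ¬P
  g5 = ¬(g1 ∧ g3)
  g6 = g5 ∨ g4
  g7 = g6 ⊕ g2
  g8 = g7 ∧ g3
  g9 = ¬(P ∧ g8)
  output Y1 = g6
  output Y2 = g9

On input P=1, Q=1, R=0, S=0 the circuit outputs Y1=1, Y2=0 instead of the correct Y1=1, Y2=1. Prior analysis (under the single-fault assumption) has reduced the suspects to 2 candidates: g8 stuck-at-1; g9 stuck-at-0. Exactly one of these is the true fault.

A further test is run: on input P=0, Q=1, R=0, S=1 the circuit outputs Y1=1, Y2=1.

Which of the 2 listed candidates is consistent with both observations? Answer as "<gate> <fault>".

g8 stuck-at-1

Evaluate each candidate on input P=0, Q=1, R=0, S=1:
  g8 stuck-at-1: g1=1, g2=0, g3=0, g4=1, g5=1, g6=1, g7=1, g8=1 [stuck-at-1], g9=1 → Y1=1, Y2=1 — matches
  g9 stuck-at-0: g1=1, g2=0, g3=0, g4=1, g5=1, g6=1, g7=1, g8=0, g9=0 [stuck-at-0] → Y1=1, Y2=0 — eliminated
Only g8 stuck-at-1 reproduces the observed Y1=1, Y2=1.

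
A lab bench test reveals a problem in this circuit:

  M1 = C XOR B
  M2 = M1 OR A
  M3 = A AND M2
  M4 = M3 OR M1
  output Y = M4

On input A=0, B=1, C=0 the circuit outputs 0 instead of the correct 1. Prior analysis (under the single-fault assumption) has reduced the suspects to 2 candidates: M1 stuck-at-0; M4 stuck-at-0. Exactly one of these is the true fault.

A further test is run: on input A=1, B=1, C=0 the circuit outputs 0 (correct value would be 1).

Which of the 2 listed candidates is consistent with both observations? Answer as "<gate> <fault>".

Evaluate each candidate on input A=1, B=1, C=0:
  M1 stuck-at-0: M1=0 [stuck-at-0], M2=1, M3=1, M4=1 → 1 — eliminated
  M4 stuck-at-0: M1=1, M2=1, M3=1, M4=0 [stuck-at-0] → 0 — matches
Only M4 stuck-at-0 reproduces the observed 0.

M4 stuck-at-0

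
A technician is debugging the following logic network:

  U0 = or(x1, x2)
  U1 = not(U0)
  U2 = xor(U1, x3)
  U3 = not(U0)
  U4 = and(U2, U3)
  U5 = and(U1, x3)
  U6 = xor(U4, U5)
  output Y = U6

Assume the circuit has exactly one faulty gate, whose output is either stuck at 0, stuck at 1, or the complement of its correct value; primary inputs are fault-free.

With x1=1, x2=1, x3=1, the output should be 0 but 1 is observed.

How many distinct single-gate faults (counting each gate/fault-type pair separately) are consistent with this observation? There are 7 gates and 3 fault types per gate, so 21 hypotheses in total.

12

Fault-free: U0=1, U1=0, U2=1, U3=0, U4=0, U5=0, U6=0 → 0. Observed 1.
  U0: stuck-at-0, inverted output ✓; others ✗
  U1: stuck-at-1, inverted output ✓; others ✗
  U2: none of the 3 fault types match ✗
  U3: stuck-at-1, inverted output ✓; others ✗
  U4: stuck-at-1, inverted output ✓; others ✗
  U5: stuck-at-1, inverted output ✓; others ✗
  U6: stuck-at-1, inverted output ✓; others ✗
Consistent faults: {U0 stuck-at-0, U0 inverted output, U1 stuck-at-1, U1 inverted output, U3 stuck-at-1, U3 inverted output, U4 stuck-at-1, U4 inverted output, U5 stuck-at-1, U5 inverted output, U6 stuck-at-1, U6 inverted output} — 12 in all.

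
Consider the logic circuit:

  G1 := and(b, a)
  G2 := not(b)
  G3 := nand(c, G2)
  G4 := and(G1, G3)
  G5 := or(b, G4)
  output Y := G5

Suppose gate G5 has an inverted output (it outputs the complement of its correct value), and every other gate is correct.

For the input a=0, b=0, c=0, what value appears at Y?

Propagate with G5 forced: G1=0, G2=1, G3=1, G4=0, G5=1 [inverted output].
So Y = 1. (Without the fault it would be 0.)

1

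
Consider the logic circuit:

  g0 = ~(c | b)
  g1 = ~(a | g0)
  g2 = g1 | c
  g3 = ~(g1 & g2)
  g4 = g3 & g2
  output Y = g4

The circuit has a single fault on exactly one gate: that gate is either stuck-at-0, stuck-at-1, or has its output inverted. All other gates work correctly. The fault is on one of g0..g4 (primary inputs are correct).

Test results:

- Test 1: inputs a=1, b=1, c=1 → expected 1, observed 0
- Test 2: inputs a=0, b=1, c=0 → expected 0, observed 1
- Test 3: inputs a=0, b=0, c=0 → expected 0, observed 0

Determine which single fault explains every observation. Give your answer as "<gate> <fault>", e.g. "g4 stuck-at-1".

Fault-free values for test 1 (a=1, b=1, c=1): g0=0, g1=0, g2=1, g3=1, g4=1, giving Y=1. Observed 0.
Test 1: faults giving observed 0 are {g1 stuck-at-1, g1 inverted output, g2 stuck-at-0, g2 inverted output, g3 stuck-at-0, g3 inverted output, g4 stuck-at-0, g4 inverted output}.
Test 2 (a=0, b=1, c=0): fault-free g0=0, g1=1, g2=1, g3=0, g4=0 → 0; observed 1. Eliminates g1 stuck-at-1, g1 inverted output, g2 stuck-at-0, g2 inverted output, g3 stuck-at-0, g4 stuck-at-0.
Test 3 (a=0, b=0, c=0): fault-free g0=1, g1=0, g2=0, g3=1, g4=0 → 0; observed 0. Eliminates g4 inverted output.
Only g3 inverted output is consistent with every test.

g3 inverted output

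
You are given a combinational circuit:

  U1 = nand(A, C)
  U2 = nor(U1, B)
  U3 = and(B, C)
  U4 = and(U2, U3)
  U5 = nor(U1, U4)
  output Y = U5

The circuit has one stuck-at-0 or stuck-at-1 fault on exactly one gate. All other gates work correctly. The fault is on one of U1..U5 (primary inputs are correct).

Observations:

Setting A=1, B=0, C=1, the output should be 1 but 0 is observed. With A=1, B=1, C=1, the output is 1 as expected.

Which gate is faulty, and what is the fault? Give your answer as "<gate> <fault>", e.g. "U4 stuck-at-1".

Fault-free values for test 1 (A=1, B=0, C=1): U1=0, U2=1, U3=0, U4=0, U5=1, giving Y=1. Observed 0.
Test 1: faults giving observed 0 are {U1 stuck-at-1, U3 stuck-at-1, U4 stuck-at-1, U5 stuck-at-0}.
Test 2 (A=1, B=1, C=1): fault-free U1=0, U2=0, U3=1, U4=0, U5=1 → 1; observed 1. Eliminates U1 stuck-at-1, U4 stuck-at-1, U5 stuck-at-0.
Only U3 stuck-at-1 is consistent with every test.

U3 stuck-at-1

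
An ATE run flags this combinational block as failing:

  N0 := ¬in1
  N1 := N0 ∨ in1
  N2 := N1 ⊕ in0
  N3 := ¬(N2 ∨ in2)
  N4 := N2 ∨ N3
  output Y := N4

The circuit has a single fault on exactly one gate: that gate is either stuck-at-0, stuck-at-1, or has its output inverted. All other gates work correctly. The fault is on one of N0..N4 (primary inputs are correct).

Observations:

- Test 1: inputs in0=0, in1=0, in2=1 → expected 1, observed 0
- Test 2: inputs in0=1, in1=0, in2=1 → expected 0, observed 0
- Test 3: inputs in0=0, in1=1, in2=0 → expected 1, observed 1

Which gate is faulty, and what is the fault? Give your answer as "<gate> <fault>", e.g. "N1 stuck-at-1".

N2 stuck-at-0

Fault-free values for test 1 (in0=0, in1=0, in2=1): N0=1, N1=1, N2=1, N3=0, N4=1, giving Y=1. Observed 0.
Test 1: faults giving observed 0 are {N0 stuck-at-0, N0 inverted output, N1 stuck-at-0, N1 inverted output, N2 stuck-at-0, N2 inverted output, N4 stuck-at-0, N4 inverted output}.
Test 2 (in0=1, in1=0, in2=1): fault-free N0=1, N1=1, N2=0, N3=0, N4=0 → 0; observed 0. Eliminates N0 stuck-at-0, N0 inverted output, N1 stuck-at-0, N1 inverted output, N2 inverted output, N4 inverted output.
Test 3 (in0=0, in1=1, in2=0): fault-free N0=0, N1=1, N2=1, N3=0, N4=1 → 1; observed 1. Eliminates N4 stuck-at-0.
Only N2 stuck-at-0 is consistent with every test.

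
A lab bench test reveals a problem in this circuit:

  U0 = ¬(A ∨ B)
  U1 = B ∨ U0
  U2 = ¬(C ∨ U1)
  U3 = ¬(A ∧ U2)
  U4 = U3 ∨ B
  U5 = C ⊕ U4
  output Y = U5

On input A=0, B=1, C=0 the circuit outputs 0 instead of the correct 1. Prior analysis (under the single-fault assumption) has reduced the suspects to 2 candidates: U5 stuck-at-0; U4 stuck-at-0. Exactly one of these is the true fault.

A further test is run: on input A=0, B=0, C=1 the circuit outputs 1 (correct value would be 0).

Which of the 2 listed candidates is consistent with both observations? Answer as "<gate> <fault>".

Evaluate each candidate on input A=0, B=0, C=1:
  U5 stuck-at-0: U0=1, U1=1, U2=0, U3=1, U4=1, U5=0 [stuck-at-0] → 0 — eliminated
  U4 stuck-at-0: U0=1, U1=1, U2=0, U3=1, U4=0 [stuck-at-0], U5=1 → 1 — matches
Only U4 stuck-at-0 reproduces the observed 1.

U4 stuck-at-0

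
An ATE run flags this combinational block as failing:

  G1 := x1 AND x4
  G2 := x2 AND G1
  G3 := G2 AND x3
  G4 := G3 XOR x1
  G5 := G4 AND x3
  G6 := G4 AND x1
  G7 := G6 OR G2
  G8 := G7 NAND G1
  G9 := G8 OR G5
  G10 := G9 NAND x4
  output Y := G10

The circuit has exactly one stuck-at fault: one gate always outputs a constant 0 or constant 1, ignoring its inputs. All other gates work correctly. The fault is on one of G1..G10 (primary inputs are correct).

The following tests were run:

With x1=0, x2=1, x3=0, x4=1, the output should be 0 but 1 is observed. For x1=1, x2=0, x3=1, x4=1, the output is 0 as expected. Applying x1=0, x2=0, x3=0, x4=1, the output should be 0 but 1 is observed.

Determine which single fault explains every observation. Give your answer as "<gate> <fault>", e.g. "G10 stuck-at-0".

Fault-free values for test 1 (x1=0, x2=1, x3=0, x4=1): G1=0, G2=0, G3=0, G4=0, G5=0, G6=0, G7=0, G8=1, G9=1, G10=0, giving Y=0. Observed 1.
Test 1: faults giving observed 1 are {G1 stuck-at-1, G8 stuck-at-0, G9 stuck-at-0, G10 stuck-at-1}.
Test 2 (x1=1, x2=0, x3=1, x4=1): fault-free G1=1, G2=0, G3=0, G4=1, G5=1, G6=1, G7=1, G8=0, G9=1, G10=0 → 0; observed 0. Eliminates G9 stuck-at-0, G10 stuck-at-1.
Test 3 (x1=0, x2=0, x3=0, x4=1): fault-free G1=0, G2=0, G3=0, G4=0, G5=0, G6=0, G7=0, G8=1, G9=1, G10=0 → 0; observed 1. Eliminates G1 stuck-at-1.
Only G8 stuck-at-0 is consistent with every test.

G8 stuck-at-0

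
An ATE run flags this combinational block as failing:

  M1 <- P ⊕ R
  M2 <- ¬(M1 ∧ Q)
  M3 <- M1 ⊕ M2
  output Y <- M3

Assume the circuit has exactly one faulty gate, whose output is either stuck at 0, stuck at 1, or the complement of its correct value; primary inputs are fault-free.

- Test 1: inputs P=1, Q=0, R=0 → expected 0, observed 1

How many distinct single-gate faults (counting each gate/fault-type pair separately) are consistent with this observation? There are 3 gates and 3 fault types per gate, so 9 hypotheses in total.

6

Fault-free: M1=1, M2=1, M3=0 → 0. Observed 1.
  M1 stuck-at-0: output 1 ✓
  M1 stuck-at-1: output 0 ✗
  M1 inverted output: output 1 ✓
  M2 stuck-at-0: output 1 ✓
  M2 stuck-at-1: output 0 ✗
  M2 inverted output: output 1 ✓
  M3 stuck-at-0: output 0 ✗
  M3 stuck-at-1: output 1 ✓
  M3 inverted output: output 1 ✓
Consistent faults: {M1 stuck-at-0, M1 inverted output, M2 stuck-at-0, M2 inverted output, M3 stuck-at-1, M3 inverted output} — 6 in all.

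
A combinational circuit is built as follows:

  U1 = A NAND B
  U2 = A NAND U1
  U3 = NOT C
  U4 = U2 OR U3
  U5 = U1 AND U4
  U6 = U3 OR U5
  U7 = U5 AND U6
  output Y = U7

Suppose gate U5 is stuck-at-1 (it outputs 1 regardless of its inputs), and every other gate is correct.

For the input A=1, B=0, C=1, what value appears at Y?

1

Propagate with U5 forced: U1=1, U2=0, U3=0, U4=0, U5=1 [stuck-at-1], U6=1, U7=1.
So Y = 1. (Without the fault it would be 0.)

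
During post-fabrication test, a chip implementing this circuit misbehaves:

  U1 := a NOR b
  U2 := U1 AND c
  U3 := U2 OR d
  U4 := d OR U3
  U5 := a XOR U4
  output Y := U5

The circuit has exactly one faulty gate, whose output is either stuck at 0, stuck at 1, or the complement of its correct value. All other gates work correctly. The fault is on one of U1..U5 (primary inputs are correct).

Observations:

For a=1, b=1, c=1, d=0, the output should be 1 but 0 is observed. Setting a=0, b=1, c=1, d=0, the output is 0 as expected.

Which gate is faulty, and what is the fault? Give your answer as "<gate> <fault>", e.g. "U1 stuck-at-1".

U5 stuck-at-0

Fault-free values for test 1 (a=1, b=1, c=1, d=0): U1=0, U2=0, U3=0, U4=0, U5=1, giving Y=1. Observed 0.
Test 1: faults giving observed 0 are {U1 stuck-at-1, U1 inverted output, U2 stuck-at-1, U2 inverted output, U3 stuck-at-1, U3 inverted output, U4 stuck-at-1, U4 inverted output, U5 stuck-at-0, U5 inverted output}.
Test 2 (a=0, b=1, c=1, d=0): fault-free U1=0, U2=0, U3=0, U4=0, U5=0 → 0; observed 0. Eliminates U1 stuck-at-1, U1 inverted output, U2 stuck-at-1, U2 inverted output, U3 stuck-at-1, U3 inverted output, U4 stuck-at-1, U4 inverted output, U5 inverted output.
Only U5 stuck-at-0 is consistent with every test.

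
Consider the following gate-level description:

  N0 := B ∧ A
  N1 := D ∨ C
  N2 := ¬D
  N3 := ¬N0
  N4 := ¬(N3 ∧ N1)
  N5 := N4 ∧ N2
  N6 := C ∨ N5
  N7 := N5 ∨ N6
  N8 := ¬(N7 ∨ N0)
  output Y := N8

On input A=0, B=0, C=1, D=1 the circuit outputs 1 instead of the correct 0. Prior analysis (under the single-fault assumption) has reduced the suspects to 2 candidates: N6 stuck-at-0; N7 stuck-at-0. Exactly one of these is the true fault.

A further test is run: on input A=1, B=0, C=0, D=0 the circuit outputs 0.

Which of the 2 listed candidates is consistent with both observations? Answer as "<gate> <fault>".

Evaluate each candidate on input A=1, B=0, C=0, D=0:
  N6 stuck-at-0: N0=0, N1=0, N2=1, N3=1, N4=1, N5=1, N6=0 [stuck-at-0], N7=1, N8=0 → 0 — matches
  N7 stuck-at-0: N0=0, N1=0, N2=1, N3=1, N4=1, N5=1, N6=1, N7=0 [stuck-at-0], N8=1 → 1 — eliminated
Only N6 stuck-at-0 reproduces the observed 0.

N6 stuck-at-0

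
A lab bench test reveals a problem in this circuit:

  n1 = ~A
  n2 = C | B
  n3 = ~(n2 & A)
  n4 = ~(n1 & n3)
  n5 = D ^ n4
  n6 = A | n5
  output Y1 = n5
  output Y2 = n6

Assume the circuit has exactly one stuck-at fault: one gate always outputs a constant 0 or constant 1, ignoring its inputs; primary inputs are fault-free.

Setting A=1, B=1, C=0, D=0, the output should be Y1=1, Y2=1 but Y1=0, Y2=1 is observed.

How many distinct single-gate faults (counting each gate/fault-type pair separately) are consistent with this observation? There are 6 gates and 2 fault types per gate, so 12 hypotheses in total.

Fault-free: n1=0, n2=1, n3=0, n4=1, n5=1, n6=1 → Y1=1, Y2=1. Observed Y1=0, Y2=1.
  n1 stuck-at-0: output Y1=1, Y2=1 ✗
  n1 stuck-at-1: output Y1=1, Y2=1 ✗
  n2 stuck-at-0: output Y1=1, Y2=1 ✗
  n2 stuck-at-1: output Y1=1, Y2=1 ✗
  n3 stuck-at-0: output Y1=1, Y2=1 ✗
  n3 stuck-at-1: output Y1=1, Y2=1 ✗
  n4 stuck-at-0: output Y1=0, Y2=1 ✓
  n4 stuck-at-1: output Y1=1, Y2=1 ✗
  n5 stuck-at-0: output Y1=0, Y2=1 ✓
  n5 stuck-at-1: output Y1=1, Y2=1 ✗
  n6 stuck-at-0: output Y1=1, Y2=0 ✗
  n6 stuck-at-1: output Y1=1, Y2=1 ✗
Consistent faults: {n4 stuck-at-0, n5 stuck-at-0} — 2 in all.

2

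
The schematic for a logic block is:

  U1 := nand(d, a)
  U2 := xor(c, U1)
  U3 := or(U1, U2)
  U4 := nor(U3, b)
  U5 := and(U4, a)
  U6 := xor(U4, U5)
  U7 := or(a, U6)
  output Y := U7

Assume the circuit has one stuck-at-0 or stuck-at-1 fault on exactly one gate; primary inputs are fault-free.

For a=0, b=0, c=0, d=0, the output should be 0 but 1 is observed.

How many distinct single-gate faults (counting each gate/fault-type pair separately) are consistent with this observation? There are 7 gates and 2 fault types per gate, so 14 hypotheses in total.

Fault-free: U1=1, U2=1, U3=1, U4=0, U5=0, U6=0, U7=0 → 0. Observed 1.
  U1 stuck-at-0: output 1 ✓
  U1 stuck-at-1: output 0 ✗
  U2 stuck-at-0: output 0 ✗
  U2 stuck-at-1: output 0 ✗
  U3 stuck-at-0: output 1 ✓
  U3 stuck-at-1: output 0 ✗
  U4 stuck-at-0: output 0 ✗
  U4 stuck-at-1: output 1 ✓
  U5 stuck-at-0: output 0 ✗
  U5 stuck-at-1: output 1 ✓
  U6 stuck-at-0: output 0 ✗
  U6 stuck-at-1: output 1 ✓
  U7 stuck-at-0: output 0 ✗
  U7 stuck-at-1: output 1 ✓
Consistent faults: {U1 stuck-at-0, U3 stuck-at-0, U4 stuck-at-1, U5 stuck-at-1, U6 stuck-at-1, U7 stuck-at-1} — 6 in all.

6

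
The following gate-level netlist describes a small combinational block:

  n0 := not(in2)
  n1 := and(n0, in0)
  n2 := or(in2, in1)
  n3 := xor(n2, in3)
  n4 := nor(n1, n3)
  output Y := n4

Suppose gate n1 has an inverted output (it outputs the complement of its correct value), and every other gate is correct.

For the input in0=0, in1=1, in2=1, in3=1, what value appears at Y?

Propagate with n1 forced: n0=0, n1=1 [inverted output], n2=1, n3=0, n4=0.
So Y = 0. (Without the fault it would be 1.)

0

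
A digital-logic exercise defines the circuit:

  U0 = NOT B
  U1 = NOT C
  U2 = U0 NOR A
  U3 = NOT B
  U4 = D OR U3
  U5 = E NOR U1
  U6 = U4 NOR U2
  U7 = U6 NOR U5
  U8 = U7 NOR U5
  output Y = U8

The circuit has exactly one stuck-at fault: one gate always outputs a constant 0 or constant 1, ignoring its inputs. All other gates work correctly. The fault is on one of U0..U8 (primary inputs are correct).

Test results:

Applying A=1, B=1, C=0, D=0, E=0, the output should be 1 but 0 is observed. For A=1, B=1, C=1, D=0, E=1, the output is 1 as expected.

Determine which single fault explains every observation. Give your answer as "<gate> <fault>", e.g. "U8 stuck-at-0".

U1 stuck-at-0

Fault-free values for test 1 (A=1, B=1, C=0, D=0, E=0): U0=0, U1=1, U2=0, U3=0, U4=0, U5=0, U6=1, U7=0, U8=1, giving Y=1. Observed 0.
Test 1: faults giving observed 0 are {U1 stuck-at-0, U2 stuck-at-1, U3 stuck-at-1, U4 stuck-at-1, U5 stuck-at-1, U6 stuck-at-0, U7 stuck-at-1, U8 stuck-at-0}.
Test 2 (A=1, B=1, C=1, D=0, E=1): fault-free U0=0, U1=0, U2=0, U3=0, U4=0, U5=0, U6=1, U7=0, U8=1 → 1; observed 1. Eliminates U2 stuck-at-1, U3 stuck-at-1, U4 stuck-at-1, U5 stuck-at-1, U6 stuck-at-0, U7 stuck-at-1, U8 stuck-at-0.
Only U1 stuck-at-0 is consistent with every test.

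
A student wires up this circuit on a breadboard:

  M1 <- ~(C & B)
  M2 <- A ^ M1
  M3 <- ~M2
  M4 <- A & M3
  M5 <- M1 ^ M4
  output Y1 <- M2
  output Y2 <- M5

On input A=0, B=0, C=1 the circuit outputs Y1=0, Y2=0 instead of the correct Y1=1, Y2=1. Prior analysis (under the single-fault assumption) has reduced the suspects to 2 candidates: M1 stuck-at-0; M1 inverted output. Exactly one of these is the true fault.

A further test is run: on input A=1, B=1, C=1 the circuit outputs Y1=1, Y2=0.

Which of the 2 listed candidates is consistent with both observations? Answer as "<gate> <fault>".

M1 stuck-at-0

Evaluate each candidate on input A=1, B=1, C=1:
  M1 stuck-at-0: M1=0 [stuck-at-0], M2=1, M3=0, M4=0, M5=0 → Y1=1, Y2=0 — matches
  M1 inverted output: M1=1 [inverted output], M2=0, M3=1, M4=1, M5=0 → Y1=0, Y2=0 — eliminated
Only M1 stuck-at-0 reproduces the observed Y1=1, Y2=0.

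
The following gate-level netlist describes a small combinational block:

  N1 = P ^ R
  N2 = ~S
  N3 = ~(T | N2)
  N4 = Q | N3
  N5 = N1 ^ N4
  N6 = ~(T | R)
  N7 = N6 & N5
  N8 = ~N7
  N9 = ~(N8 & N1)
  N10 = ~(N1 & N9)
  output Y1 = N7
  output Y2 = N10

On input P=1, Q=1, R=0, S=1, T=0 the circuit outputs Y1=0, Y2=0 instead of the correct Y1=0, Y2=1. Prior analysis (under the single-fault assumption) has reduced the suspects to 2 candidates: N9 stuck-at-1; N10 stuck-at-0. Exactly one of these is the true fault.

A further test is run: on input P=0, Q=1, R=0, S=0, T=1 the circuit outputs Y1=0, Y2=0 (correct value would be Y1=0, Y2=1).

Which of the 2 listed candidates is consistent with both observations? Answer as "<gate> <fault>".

N10 stuck-at-0

Evaluate each candidate on input P=0, Q=1, R=0, S=0, T=1:
  N9 stuck-at-1: N1=0, N2=1, N3=0, N4=1, N5=1, N6=0, N7=0, N8=1, N9=1 [stuck-at-1], N10=1 → Y1=0, Y2=1 — eliminated
  N10 stuck-at-0: N1=0, N2=1, N3=0, N4=1, N5=1, N6=0, N7=0, N8=1, N9=1, N10=0 [stuck-at-0] → Y1=0, Y2=0 — matches
Only N10 stuck-at-0 reproduces the observed Y1=0, Y2=0.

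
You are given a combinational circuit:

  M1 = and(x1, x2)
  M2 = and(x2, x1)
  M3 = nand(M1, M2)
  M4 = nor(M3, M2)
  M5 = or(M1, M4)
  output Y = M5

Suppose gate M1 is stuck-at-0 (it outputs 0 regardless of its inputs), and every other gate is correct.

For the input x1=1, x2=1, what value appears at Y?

0

Propagate with M1 forced: M1=0 [stuck-at-0], M2=1, M3=1, M4=0, M5=0.
So Y = 0. (Without the fault it would be 1.)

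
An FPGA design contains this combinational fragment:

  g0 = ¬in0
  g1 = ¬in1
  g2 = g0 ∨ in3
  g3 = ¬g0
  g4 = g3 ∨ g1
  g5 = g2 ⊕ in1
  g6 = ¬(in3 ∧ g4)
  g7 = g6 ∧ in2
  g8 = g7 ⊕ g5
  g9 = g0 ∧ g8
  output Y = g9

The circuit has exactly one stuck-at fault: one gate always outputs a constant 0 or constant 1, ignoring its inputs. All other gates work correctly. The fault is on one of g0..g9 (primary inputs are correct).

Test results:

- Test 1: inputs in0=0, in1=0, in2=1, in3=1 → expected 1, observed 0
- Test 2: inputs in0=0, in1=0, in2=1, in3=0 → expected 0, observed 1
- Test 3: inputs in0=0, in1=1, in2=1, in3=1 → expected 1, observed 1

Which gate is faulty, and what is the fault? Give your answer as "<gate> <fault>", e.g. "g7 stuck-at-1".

g5 stuck-at-0

Fault-free values for test 1 (in0=0, in1=0, in2=1, in3=1): g0=1, g1=1, g2=1, g3=0, g4=1, g5=1, g6=0, g7=0, g8=1, g9=1, giving Y=1. Observed 0.
Test 1: faults giving observed 0 are {g0 stuck-at-0, g1 stuck-at-0, g2 stuck-at-0, g4 stuck-at-0, g5 stuck-at-0, g6 stuck-at-1, g7 stuck-at-1, g8 stuck-at-0, g9 stuck-at-0}.
Test 2 (in0=0, in1=0, in2=1, in3=0): fault-free g0=1, g1=1, g2=1, g3=0, g4=1, g5=1, g6=1, g7=1, g8=0, g9=0 → 0; observed 1. Eliminates g0 stuck-at-0, g1 stuck-at-0, g4 stuck-at-0, g6 stuck-at-1, g7 stuck-at-1, g8 stuck-at-0, g9 stuck-at-0.
Test 3 (in0=0, in1=1, in2=1, in3=1): fault-free g0=1, g1=0, g2=1, g3=0, g4=0, g5=0, g6=1, g7=1, g8=1, g9=1 → 1; observed 1. Eliminates g2 stuck-at-0.
Only g5 stuck-at-0 is consistent with every test.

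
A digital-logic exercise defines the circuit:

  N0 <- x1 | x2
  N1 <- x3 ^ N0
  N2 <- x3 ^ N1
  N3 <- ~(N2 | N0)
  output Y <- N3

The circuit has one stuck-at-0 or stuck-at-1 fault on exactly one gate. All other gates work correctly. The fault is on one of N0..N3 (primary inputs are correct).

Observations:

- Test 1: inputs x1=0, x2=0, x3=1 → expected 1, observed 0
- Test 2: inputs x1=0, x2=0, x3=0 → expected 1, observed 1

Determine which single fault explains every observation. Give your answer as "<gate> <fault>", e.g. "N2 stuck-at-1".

N1 stuck-at-0

Fault-free values for test 1 (x1=0, x2=0, x3=1): N0=0, N1=1, N2=0, N3=1, giving Y=1. Observed 0.
Test 1: faults giving observed 0 are {N0 stuck-at-1, N1 stuck-at-0, N2 stuck-at-1, N3 stuck-at-0}.
Test 2 (x1=0, x2=0, x3=0): fault-free N0=0, N1=0, N2=0, N3=1 → 1; observed 1. Eliminates N0 stuck-at-1, N2 stuck-at-1, N3 stuck-at-0.
Only N1 stuck-at-0 is consistent with every test.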